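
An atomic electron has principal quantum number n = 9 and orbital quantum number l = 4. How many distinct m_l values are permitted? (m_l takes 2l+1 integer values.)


m_l ranges from -l to +l in integer steps
So m_l goes from -4 to +4
Count = 2l + 1 = 2*4 + 1
= 9

9


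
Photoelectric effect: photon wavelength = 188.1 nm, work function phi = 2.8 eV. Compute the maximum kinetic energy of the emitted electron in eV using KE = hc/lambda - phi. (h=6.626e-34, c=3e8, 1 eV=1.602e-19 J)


E_photon = hc / lambda
= (6.626e-34)(3e8) / (188.1e-9)
= 1.0568e-18 J
= 6.5966 eV
KE = E_photon - phi
= 6.5966 - 2.8
= 3.7966 eV

3.7966


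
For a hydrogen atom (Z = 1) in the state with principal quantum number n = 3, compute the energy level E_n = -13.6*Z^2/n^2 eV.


E_n = -13.6 * Z^2 / n^2
= -13.6 * 1^2 / 3^2
= -13.6 * 1 / 9
= -1.5111 eV

-1.5111


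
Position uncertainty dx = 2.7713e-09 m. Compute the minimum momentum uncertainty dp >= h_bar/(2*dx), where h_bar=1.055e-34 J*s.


dp = h_bar / (2 * dx)
= 1.055e-34 / (2 * 2.7713e-09)
= 1.055e-34 / 5.5426e-09
= 1.9034e-26 kg*m/s

1.9034e-26


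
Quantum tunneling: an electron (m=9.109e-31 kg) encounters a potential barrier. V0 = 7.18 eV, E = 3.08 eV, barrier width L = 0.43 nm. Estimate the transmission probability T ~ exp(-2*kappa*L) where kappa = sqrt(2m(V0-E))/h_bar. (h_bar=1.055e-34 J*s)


V0 - E = 4.1 eV = 6.5682e-19 J
kappa = sqrt(2 * m * (V0-E)) / h_bar
= sqrt(2 * 9.109e-31 * 6.5682e-19) / 1.055e-34
= 1.0369e+10 /m
2*kappa*L = 2 * 1.0369e+10 * 0.43e-9
= 8.917
T = exp(-8.917) = 1.340878e-04

1.340878e-04


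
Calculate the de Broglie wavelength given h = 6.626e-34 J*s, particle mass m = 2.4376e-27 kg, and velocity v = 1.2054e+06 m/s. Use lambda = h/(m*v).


lambda = h / (m * v)
= 6.626e-34 / (2.4376e-27 * 1.2054e+06)
= 6.626e-34 / 2.9383e-21
= 2.2551e-13 m

2.2551e-13


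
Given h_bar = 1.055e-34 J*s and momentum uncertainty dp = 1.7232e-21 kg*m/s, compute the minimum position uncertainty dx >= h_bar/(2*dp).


dx = h_bar / (2 * dp)
= 1.055e-34 / (2 * 1.7232e-21)
= 1.055e-34 / 3.4464e-21
= 3.0612e-14 m

3.0612e-14


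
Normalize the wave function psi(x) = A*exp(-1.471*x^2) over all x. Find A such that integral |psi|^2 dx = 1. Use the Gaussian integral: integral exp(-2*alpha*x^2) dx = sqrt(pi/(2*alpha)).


integral |psi|^2 dx = A^2 * sqrt(pi/(2*alpha)) = 1
A^2 = sqrt(2*alpha/pi)
= sqrt(2 * 1.471 / pi)
= 0.967713
A = sqrt(0.967713)
= 0.9837

0.9837


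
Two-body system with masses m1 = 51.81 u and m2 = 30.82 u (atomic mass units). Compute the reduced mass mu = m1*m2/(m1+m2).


mu = m1 * m2 / (m1 + m2)
= 51.81 * 30.82 / (51.81 + 30.82)
= 1596.7842 / 82.63
= 19.3245 u

19.3245


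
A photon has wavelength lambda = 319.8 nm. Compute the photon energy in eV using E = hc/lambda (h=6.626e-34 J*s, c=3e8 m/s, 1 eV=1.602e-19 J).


E = hc / lambda
= (6.626e-34)(3e8) / (319.8e-9)
= 1.9878e-25 / 3.1980e-07
= 6.2158e-19 J
Converting to eV: 6.2158e-19 / 1.602e-19
= 3.88 eV

3.88


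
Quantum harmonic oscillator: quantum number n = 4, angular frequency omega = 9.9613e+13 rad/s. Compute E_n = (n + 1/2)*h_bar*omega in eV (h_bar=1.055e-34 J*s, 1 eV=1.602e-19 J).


E = (n + 1/2) * h_bar * omega
= (4 + 0.5) * 1.055e-34 * 9.9613e+13
= 4.5 * 1.0509e-20
= 4.7291e-20 J
= 0.2952 eV

0.2952


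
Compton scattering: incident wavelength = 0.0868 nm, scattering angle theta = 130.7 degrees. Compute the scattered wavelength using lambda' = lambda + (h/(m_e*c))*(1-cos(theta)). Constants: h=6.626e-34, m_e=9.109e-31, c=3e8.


Compton wavelength: h/(m_e*c) = 2.4247e-12 m
d_lambda = 2.4247e-12 * (1 - cos(130.7 deg))
= 2.4247e-12 * 1.652098
= 4.0059e-12 m = 0.004006 nm
lambda' = 0.0868 + 0.004006
= 0.090806 nm

0.090806


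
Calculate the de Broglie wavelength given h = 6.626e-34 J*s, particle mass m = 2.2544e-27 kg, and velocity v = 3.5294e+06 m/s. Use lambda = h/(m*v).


lambda = h / (m * v)
= 6.626e-34 / (2.2544e-27 * 3.5294e+06)
= 6.626e-34 / 7.9567e-21
= 8.3276e-14 m

8.3276e-14


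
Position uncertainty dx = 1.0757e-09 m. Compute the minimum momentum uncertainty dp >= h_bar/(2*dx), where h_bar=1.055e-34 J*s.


dp = h_bar / (2 * dx)
= 1.055e-34 / (2 * 1.0757e-09)
= 1.055e-34 / 2.1514e-09
= 4.9038e-26 kg*m/s

4.9038e-26


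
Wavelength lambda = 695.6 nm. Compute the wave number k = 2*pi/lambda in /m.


k = 2 * pi / lambda
= 6.2832 / (695.6e-9)
= 6.2832 / 6.9560e-07
= 9.0328e+06 /m

9.0328e+06


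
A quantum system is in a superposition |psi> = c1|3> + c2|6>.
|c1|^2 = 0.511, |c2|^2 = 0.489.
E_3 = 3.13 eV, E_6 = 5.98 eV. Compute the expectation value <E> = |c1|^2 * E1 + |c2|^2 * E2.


<E> = |c1|^2 * E1 + |c2|^2 * E2
= 0.511 * 3.13 + 0.489 * 5.98
= 1.5994 + 2.9242
= 4.5236 eV

4.5236


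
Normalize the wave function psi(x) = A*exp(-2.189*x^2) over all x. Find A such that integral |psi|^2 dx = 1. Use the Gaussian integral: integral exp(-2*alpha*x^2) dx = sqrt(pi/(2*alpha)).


integral |psi|^2 dx = A^2 * sqrt(pi/(2*alpha)) = 1
A^2 = sqrt(2*alpha/pi)
= sqrt(2 * 2.189 / pi)
= 1.180492
A = sqrt(1.180492)
= 1.0865

1.0865


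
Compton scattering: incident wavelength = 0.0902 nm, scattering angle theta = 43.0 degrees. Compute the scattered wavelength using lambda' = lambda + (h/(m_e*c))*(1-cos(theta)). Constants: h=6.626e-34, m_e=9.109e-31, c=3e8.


Compton wavelength: h/(m_e*c) = 2.4247e-12 m
d_lambda = 2.4247e-12 * (1 - cos(43.0 deg))
= 2.4247e-12 * 0.268646
= 6.5139e-13 m = 0.000651 nm
lambda' = 0.0902 + 0.000651
= 0.090851 nm

0.090851


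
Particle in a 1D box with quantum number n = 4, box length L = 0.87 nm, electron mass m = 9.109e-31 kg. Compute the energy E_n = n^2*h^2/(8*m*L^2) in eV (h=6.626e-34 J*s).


E = n^2 * h^2 / (8 * m * L^2)
= 4^2 * (6.626e-34)^2 / (8 * 9.109e-31 * (0.87e-9)^2)
= 16 * 4.3904e-67 / (8 * 9.109e-31 * 7.5690e-19)
= 1.2736e-18 J
= 7.9499 eV

7.9499


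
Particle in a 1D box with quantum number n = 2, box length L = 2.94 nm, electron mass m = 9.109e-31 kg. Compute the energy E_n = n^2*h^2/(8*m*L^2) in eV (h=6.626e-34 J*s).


E = n^2 * h^2 / (8 * m * L^2)
= 2^2 * (6.626e-34)^2 / (8 * 9.109e-31 * (2.94e-9)^2)
= 4 * 4.3904e-67 / (8 * 9.109e-31 * 8.6436e-18)
= 2.7881e-20 J
= 0.174 eV

0.174


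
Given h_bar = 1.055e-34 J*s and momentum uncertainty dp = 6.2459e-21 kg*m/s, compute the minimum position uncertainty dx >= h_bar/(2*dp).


dx = h_bar / (2 * dp)
= 1.055e-34 / (2 * 6.2459e-21)
= 1.055e-34 / 1.2492e-20
= 8.4455e-15 m

8.4455e-15


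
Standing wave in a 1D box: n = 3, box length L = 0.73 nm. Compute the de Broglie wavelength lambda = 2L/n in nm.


lambda = 2L / n
= 2 * 0.73 / 3
= 1.46 / 3
= 0.4867 nm

0.4867


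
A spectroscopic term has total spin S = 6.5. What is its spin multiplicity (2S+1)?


Spin multiplicity = 2S + 1
= 2 * 6.5 + 1
= 13.0 + 1
= 14

14


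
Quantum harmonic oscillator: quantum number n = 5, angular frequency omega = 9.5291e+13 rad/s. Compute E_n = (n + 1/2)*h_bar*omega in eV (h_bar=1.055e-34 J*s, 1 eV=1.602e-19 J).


E = (n + 1/2) * h_bar * omega
= (5 + 0.5) * 1.055e-34 * 9.5291e+13
= 5.5 * 1.0053e-20
= 5.5293e-20 J
= 0.3451 eV

0.3451


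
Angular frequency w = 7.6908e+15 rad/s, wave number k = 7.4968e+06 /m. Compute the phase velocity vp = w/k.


vp = w / k
= 7.6908e+15 / 7.4968e+06
= 1.0259e+09 m/s

1.0259e+09


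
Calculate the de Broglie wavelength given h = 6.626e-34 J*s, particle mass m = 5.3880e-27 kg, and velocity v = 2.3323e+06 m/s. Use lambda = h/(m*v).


lambda = h / (m * v)
= 6.626e-34 / (5.3880e-27 * 2.3323e+06)
= 6.626e-34 / 1.2566e-20
= 5.2728e-14 m

5.2728e-14


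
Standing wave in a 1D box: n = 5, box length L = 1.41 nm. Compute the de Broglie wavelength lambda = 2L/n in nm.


lambda = 2L / n
= 2 * 1.41 / 5
= 2.82 / 5
= 0.564 nm

0.564


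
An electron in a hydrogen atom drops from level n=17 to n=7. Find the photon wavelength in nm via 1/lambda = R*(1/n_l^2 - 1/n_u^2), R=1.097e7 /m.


1/lambda = R * (1/n_l^2 - 1/n_u^2)
= 1.097e7 * (1/7^2 - 1/17^2)
= 1.097e7 * (0.020408 - 0.00346)
= 1.097e7 * 0.016948
= 1.8592e+05 /m
lambda = 1 / 1.8592e+05 = 5378.6843 nm

5378.6843


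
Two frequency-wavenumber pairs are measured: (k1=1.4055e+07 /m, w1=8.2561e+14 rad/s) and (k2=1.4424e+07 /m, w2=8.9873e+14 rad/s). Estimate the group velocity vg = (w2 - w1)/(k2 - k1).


vg = (w2 - w1) / (k2 - k1)
= (8.9873e+14 - 8.2561e+14) / (1.4424e+07 - 1.4055e+07)
= 7.3120e+13 / 3.6900e+05
= 1.9816e+08 m/s

1.9816e+08


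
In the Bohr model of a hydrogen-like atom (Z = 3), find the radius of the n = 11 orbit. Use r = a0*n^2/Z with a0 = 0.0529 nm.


r = a0 * n^2 / Z
= 0.0529 * 11^2 / 3
= 0.0529 * 121 / 3
= 2.1336 nm

2.1336


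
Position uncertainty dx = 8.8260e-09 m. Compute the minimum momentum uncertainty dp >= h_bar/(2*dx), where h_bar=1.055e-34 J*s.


dp = h_bar / (2 * dx)
= 1.055e-34 / (2 * 8.8260e-09)
= 1.055e-34 / 1.7652e-08
= 5.9767e-27 kg*m/s

5.9767e-27


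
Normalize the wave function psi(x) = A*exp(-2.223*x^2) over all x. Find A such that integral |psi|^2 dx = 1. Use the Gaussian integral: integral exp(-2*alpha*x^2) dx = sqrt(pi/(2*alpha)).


integral |psi|^2 dx = A^2 * sqrt(pi/(2*alpha)) = 1
A^2 = sqrt(2*alpha/pi)
= sqrt(2 * 2.223 / pi)
= 1.189624
A = sqrt(1.189624)
= 1.0907

1.0907


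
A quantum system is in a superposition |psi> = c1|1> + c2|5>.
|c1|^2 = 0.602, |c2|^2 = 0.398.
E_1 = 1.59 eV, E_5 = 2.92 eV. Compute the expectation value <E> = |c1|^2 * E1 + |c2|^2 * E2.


<E> = |c1|^2 * E1 + |c2|^2 * E2
= 0.602 * 1.59 + 0.398 * 2.92
= 0.9572 + 1.1622
= 2.1193 eV

2.1193


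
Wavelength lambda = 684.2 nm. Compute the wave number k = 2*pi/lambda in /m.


k = 2 * pi / lambda
= 6.2832 / (684.2e-9)
= 6.2832 / 6.8420e-07
= 9.1833e+06 /m

9.1833e+06


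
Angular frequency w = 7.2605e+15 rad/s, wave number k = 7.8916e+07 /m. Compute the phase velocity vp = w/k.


vp = w / k
= 7.2605e+15 / 7.8916e+07
= 9.2003e+07 m/s

9.2003e+07


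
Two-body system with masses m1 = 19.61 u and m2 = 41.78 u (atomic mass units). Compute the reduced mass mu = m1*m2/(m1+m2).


mu = m1 * m2 / (m1 + m2)
= 19.61 * 41.78 / (19.61 + 41.78)
= 819.3058 / 61.39
= 13.3459 u

13.3459


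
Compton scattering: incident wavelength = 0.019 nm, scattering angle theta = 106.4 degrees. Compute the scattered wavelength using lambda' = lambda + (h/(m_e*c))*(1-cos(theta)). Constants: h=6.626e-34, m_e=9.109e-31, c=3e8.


Compton wavelength: h/(m_e*c) = 2.4247e-12 m
d_lambda = 2.4247e-12 * (1 - cos(106.4 deg))
= 2.4247e-12 * 1.282341
= 3.1093e-12 m = 0.003109 nm
lambda' = 0.019 + 0.003109
= 0.022109 nm

0.022109


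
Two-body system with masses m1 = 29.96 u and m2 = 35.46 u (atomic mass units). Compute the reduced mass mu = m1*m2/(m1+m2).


mu = m1 * m2 / (m1 + m2)
= 29.96 * 35.46 / (29.96 + 35.46)
= 1062.3816 / 65.42
= 16.2394 u

16.2394


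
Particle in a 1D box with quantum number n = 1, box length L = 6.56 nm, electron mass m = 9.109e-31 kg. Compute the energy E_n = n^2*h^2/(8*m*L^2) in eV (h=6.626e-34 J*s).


E = n^2 * h^2 / (8 * m * L^2)
= 1^2 * (6.626e-34)^2 / (8 * 9.109e-31 * (6.56e-9)^2)
= 1 * 4.3904e-67 / (8 * 9.109e-31 * 4.3034e-17)
= 1.4000e-21 J
= 0.0087 eV

0.0087


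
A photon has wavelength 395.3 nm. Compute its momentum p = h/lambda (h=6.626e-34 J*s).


p = h / lambda
= 6.626e-34 / (395.3e-9)
= 6.626e-34 / 3.9530e-07
= 1.6762e-27 kg*m/s

1.6762e-27


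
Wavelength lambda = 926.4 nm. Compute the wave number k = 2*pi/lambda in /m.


k = 2 * pi / lambda
= 6.2832 / (926.4e-9)
= 6.2832 / 9.2640e-07
= 6.7824e+06 /m

6.7824e+06


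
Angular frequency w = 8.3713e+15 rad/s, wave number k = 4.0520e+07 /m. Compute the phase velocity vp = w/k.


vp = w / k
= 8.3713e+15 / 4.0520e+07
= 2.0660e+08 m/s

2.0660e+08


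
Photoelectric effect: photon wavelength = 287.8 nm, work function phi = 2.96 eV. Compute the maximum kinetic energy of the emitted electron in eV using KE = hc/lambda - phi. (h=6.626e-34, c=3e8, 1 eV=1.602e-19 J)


E_photon = hc / lambda
= (6.626e-34)(3e8) / (287.8e-9)
= 6.9069e-19 J
= 4.3114 eV
KE = E_photon - phi
= 4.3114 - 2.96
= 1.3514 eV

1.3514


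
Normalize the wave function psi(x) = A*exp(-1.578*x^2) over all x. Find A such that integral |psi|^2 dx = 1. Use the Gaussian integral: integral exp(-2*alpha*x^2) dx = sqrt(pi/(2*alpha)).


integral |psi|^2 dx = A^2 * sqrt(pi/(2*alpha)) = 1
A^2 = sqrt(2*alpha/pi)
= sqrt(2 * 1.578 / pi)
= 1.00229
A = sqrt(1.00229)
= 1.0011

1.0011


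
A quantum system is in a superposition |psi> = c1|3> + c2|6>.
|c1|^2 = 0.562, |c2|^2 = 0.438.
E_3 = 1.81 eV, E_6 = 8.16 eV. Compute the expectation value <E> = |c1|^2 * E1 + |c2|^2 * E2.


<E> = |c1|^2 * E1 + |c2|^2 * E2
= 0.562 * 1.81 + 0.438 * 8.16
= 1.0172 + 3.5741
= 4.5913 eV

4.5913


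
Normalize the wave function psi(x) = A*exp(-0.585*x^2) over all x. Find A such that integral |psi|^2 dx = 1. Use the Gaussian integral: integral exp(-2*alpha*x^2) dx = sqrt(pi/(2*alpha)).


integral |psi|^2 dx = A^2 * sqrt(pi/(2*alpha)) = 1
A^2 = sqrt(2*alpha/pi)
= sqrt(2 * 0.585 / pi)
= 0.610264
A = sqrt(0.610264)
= 0.7812

0.7812


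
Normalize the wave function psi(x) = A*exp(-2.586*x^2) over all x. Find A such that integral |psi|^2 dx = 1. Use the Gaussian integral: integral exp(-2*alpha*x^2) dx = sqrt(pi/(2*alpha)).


integral |psi|^2 dx = A^2 * sqrt(pi/(2*alpha)) = 1
A^2 = sqrt(2*alpha/pi)
= sqrt(2 * 2.586 / pi)
= 1.283082
A = sqrt(1.283082)
= 1.1327

1.1327


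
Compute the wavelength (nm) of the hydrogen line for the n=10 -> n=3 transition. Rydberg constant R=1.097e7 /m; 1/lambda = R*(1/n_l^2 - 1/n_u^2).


1/lambda = R * (1/n_l^2 - 1/n_u^2)
= 1.097e7 * (1/3^2 - 1/10^2)
= 1.097e7 * (0.111111 - 0.01)
= 1.097e7 * 0.101111
= 1.1092e+06 /m
lambda = 1 / 1.1092e+06 = 901.5597 nm

901.5597


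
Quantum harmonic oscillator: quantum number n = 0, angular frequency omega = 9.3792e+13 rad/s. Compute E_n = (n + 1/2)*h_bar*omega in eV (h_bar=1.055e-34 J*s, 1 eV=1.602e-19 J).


E = (n + 1/2) * h_bar * omega
= (0 + 0.5) * 1.055e-34 * 9.3792e+13
= 0.5 * 9.8951e-21
= 4.9475e-21 J
= 0.0309 eV

0.0309


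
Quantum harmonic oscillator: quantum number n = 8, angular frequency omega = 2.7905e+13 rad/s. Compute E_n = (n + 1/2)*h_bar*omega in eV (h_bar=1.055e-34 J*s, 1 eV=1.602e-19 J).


E = (n + 1/2) * h_bar * omega
= (8 + 0.5) * 1.055e-34 * 2.7905e+13
= 8.5 * 2.9440e-21
= 2.5024e-20 J
= 0.1562 eV

0.1562


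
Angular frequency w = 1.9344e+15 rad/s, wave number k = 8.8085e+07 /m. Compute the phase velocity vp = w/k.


vp = w / k
= 1.9344e+15 / 8.8085e+07
= 2.1961e+07 m/s

2.1961e+07


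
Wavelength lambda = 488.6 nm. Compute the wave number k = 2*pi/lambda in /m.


k = 2 * pi / lambda
= 6.2832 / (488.6e-9)
= 6.2832 / 4.8860e-07
= 1.2860e+07 /m

1.2860e+07


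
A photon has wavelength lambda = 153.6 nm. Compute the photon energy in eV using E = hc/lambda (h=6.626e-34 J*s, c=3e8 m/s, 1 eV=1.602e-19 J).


E = hc / lambda
= (6.626e-34)(3e8) / (153.6e-9)
= 1.9878e-25 / 1.5360e-07
= 1.2941e-18 J
Converting to eV: 1.2941e-18 / 1.602e-19
= 8.0783 eV

8.0783


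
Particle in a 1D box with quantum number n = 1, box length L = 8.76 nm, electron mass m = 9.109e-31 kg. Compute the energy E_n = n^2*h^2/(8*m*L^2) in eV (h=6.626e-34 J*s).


E = n^2 * h^2 / (8 * m * L^2)
= 1^2 * (6.626e-34)^2 / (8 * 9.109e-31 * (8.76e-9)^2)
= 1 * 4.3904e-67 / (8 * 9.109e-31 * 7.6738e-17)
= 7.8512e-22 J
= 0.0049 eV

0.0049


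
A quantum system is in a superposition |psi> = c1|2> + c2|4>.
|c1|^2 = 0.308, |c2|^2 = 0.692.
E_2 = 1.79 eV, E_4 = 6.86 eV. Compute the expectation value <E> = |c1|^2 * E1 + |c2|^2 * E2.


<E> = |c1|^2 * E1 + |c2|^2 * E2
= 0.308 * 1.79 + 0.692 * 6.86
= 0.5513 + 4.7471
= 5.2984 eV

5.2984


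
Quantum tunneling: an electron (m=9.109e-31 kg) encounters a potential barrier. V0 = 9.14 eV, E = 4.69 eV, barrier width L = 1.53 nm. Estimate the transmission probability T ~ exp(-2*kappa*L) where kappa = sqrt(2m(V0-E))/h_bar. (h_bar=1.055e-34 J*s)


V0 - E = 4.45 eV = 7.1289e-19 J
kappa = sqrt(2 * m * (V0-E)) / h_bar
= sqrt(2 * 9.109e-31 * 7.1289e-19) / 1.055e-34
= 1.0802e+10 /m
2*kappa*L = 2 * 1.0802e+10 * 1.53e-9
= 33.0545
T = exp(-33.0545) = 4.411777e-15

4.411777e-15


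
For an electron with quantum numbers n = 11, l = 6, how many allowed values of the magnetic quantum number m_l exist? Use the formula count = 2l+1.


m_l ranges from -l to +l in integer steps
So m_l goes from -6 to +6
Count = 2l + 1 = 2*6 + 1
= 13

13


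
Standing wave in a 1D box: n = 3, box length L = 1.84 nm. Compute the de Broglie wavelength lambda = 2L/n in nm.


lambda = 2L / n
= 2 * 1.84 / 3
= 3.68 / 3
= 1.2267 nm

1.2267


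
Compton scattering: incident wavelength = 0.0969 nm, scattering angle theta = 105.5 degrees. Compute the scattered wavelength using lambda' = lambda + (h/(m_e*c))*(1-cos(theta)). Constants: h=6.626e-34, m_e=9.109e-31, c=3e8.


Compton wavelength: h/(m_e*c) = 2.4247e-12 m
d_lambda = 2.4247e-12 * (1 - cos(105.5 deg))
= 2.4247e-12 * 1.267238
= 3.0727e-12 m = 0.003073 nm
lambda' = 0.0969 + 0.003073
= 0.099973 nm

0.099973


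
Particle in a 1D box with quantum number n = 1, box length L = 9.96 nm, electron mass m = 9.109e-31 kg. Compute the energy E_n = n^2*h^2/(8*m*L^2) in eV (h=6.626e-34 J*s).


E = n^2 * h^2 / (8 * m * L^2)
= 1^2 * (6.626e-34)^2 / (8 * 9.109e-31 * (9.96e-9)^2)
= 1 * 4.3904e-67 / (8 * 9.109e-31 * 9.9202e-17)
= 6.0733e-22 J
= 0.0038 eV

0.0038


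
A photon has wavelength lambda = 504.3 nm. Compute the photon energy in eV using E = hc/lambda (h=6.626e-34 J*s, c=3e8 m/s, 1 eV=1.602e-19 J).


E = hc / lambda
= (6.626e-34)(3e8) / (504.3e-9)
= 1.9878e-25 / 5.0430e-07
= 3.9417e-19 J
Converting to eV: 3.9417e-19 / 1.602e-19
= 2.4605 eV

2.4605


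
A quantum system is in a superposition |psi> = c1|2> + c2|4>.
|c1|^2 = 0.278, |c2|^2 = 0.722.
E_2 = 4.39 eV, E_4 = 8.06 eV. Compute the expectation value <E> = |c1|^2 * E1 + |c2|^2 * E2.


<E> = |c1|^2 * E1 + |c2|^2 * E2
= 0.278 * 4.39 + 0.722 * 8.06
= 1.2204 + 5.8193
= 7.0397 eV

7.0397


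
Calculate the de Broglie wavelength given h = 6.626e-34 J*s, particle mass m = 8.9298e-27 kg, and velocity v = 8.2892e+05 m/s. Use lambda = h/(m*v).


lambda = h / (m * v)
= 6.626e-34 / (8.9298e-27 * 8.2892e+05)
= 6.626e-34 / 7.4021e-21
= 8.9515e-14 m

8.9515e-14


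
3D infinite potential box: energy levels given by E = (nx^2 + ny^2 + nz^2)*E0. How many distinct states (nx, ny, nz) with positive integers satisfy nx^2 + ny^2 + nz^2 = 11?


Enumerate all (nx, ny, nz) with nx^2 + ny^2 + nz^2 = 11:
(1,1,3)
(1,3,1)
(3,1,1)
Total degeneracy = 3

3


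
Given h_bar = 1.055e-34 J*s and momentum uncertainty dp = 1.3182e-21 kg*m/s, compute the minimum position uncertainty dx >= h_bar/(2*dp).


dx = h_bar / (2 * dp)
= 1.055e-34 / (2 * 1.3182e-21)
= 1.055e-34 / 2.6364e-21
= 4.0017e-14 m

4.0017e-14


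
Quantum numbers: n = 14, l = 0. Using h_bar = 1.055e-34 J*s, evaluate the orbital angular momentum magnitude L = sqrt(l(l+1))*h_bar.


L = sqrt(l*(l+1)) * h_bar
= sqrt(0 * 1) * 1.055e-34
= sqrt(0) * 1.055e-34
= 0.0 * 1.055e-34
= 0.0000e+00 J*s

0.0000e+00


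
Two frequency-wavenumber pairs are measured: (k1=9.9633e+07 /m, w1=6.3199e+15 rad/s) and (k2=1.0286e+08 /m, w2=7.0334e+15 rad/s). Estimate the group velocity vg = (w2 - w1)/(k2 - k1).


vg = (w2 - w1) / (k2 - k1)
= (7.0334e+15 - 6.3199e+15) / (1.0286e+08 - 9.9633e+07)
= 7.1350e+14 / 3.2270e+06
= 2.2110e+08 m/s

2.2110e+08


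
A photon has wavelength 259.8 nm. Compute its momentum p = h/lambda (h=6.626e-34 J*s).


p = h / lambda
= 6.626e-34 / (259.8e-9)
= 6.626e-34 / 2.5980e-07
= 2.5504e-27 kg*m/s

2.5504e-27


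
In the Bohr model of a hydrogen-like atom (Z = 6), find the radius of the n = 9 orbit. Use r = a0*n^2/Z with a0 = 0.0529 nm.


r = a0 * n^2 / Z
= 0.0529 * 9^2 / 6
= 0.0529 * 81 / 6
= 0.7142 nm

0.7142


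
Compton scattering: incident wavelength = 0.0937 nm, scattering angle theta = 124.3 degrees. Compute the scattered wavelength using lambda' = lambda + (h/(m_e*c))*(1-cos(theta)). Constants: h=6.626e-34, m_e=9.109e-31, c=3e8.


Compton wavelength: h/(m_e*c) = 2.4247e-12 m
d_lambda = 2.4247e-12 * (1 - cos(124.3 deg))
= 2.4247e-12 * 1.563526
= 3.7911e-12 m = 0.003791 nm
lambda' = 0.0937 + 0.003791
= 0.097491 nm

0.097491


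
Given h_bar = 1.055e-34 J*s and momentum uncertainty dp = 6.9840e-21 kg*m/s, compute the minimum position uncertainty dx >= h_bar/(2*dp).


dx = h_bar / (2 * dp)
= 1.055e-34 / (2 * 6.9840e-21)
= 1.055e-34 / 1.3968e-20
= 7.5530e-15 m

7.5530e-15


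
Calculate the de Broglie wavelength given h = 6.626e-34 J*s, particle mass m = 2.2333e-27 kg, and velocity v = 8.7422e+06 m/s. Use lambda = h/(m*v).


lambda = h / (m * v)
= 6.626e-34 / (2.2333e-27 * 8.7422e+06)
= 6.626e-34 / 1.9524e-20
= 3.3938e-14 m

3.3938e-14


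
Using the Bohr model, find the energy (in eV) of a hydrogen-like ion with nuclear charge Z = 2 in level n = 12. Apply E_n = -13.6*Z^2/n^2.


E_n = -13.6 * Z^2 / n^2
= -13.6 * 2^2 / 12^2
= -13.6 * 4 / 144
= -0.3778 eV

-0.3778


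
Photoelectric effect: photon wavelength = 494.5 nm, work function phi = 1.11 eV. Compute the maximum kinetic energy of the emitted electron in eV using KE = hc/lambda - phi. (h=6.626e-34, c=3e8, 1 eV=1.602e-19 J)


E_photon = hc / lambda
= (6.626e-34)(3e8) / (494.5e-9)
= 4.0198e-19 J
= 2.5092 eV
KE = E_photon - phi
= 2.5092 - 1.11
= 1.3992 eV

1.3992


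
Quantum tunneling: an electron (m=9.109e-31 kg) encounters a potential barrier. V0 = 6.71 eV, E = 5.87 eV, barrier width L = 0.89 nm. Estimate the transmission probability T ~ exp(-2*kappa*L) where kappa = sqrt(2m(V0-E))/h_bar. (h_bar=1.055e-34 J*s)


V0 - E = 0.84 eV = 1.3457e-19 J
kappa = sqrt(2 * m * (V0-E)) / h_bar
= sqrt(2 * 9.109e-31 * 1.3457e-19) / 1.055e-34
= 4.6932e+09 /m
2*kappa*L = 2 * 4.6932e+09 * 0.89e-9
= 8.3539
T = exp(-8.3539) = 2.354785e-04

2.354785e-04


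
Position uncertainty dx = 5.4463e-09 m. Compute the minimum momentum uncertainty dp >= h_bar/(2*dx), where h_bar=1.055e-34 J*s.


dp = h_bar / (2 * dx)
= 1.055e-34 / (2 * 5.4463e-09)
= 1.055e-34 / 1.0893e-08
= 9.6855e-27 kg*m/s

9.6855e-27


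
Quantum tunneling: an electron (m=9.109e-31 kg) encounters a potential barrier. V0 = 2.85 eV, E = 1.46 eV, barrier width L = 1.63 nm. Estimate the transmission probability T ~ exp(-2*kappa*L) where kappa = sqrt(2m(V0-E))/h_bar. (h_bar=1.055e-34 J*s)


V0 - E = 1.39 eV = 2.2268e-19 J
kappa = sqrt(2 * m * (V0-E)) / h_bar
= sqrt(2 * 9.109e-31 * 2.2268e-19) / 1.055e-34
= 6.0372e+09 /m
2*kappa*L = 2 * 6.0372e+09 * 1.63e-9
= 19.6813
T = exp(-19.6813) = 2.834738e-09

2.834738e-09


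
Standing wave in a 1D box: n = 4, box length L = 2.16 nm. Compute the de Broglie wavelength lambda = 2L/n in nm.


lambda = 2L / n
= 2 * 2.16 / 4
= 4.32 / 4
= 1.08 nm

1.08


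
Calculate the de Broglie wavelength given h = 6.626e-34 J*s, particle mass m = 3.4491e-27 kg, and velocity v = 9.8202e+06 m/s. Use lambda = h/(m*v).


lambda = h / (m * v)
= 6.626e-34 / (3.4491e-27 * 9.8202e+06)
= 6.626e-34 / 3.3871e-20
= 1.9563e-14 m

1.9563e-14


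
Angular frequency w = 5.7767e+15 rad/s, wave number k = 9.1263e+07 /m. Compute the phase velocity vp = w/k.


vp = w / k
= 5.7767e+15 / 9.1263e+07
= 6.3297e+07 m/s

6.3297e+07


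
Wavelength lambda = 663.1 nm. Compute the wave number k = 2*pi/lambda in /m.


k = 2 * pi / lambda
= 6.2832 / (663.1e-9)
= 6.2832 / 6.6310e-07
= 9.4755e+06 /m

9.4755e+06


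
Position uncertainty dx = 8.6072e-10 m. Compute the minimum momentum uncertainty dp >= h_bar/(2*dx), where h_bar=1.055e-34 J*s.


dp = h_bar / (2 * dx)
= 1.055e-34 / (2 * 8.6072e-10)
= 1.055e-34 / 1.7214e-09
= 6.1286e-26 kg*m/s

6.1286e-26


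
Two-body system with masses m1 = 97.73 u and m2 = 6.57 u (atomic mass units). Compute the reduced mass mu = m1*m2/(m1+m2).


mu = m1 * m2 / (m1 + m2)
= 97.73 * 6.57 / (97.73 + 6.57)
= 642.0861 / 104.3
= 6.1561 u

6.1561


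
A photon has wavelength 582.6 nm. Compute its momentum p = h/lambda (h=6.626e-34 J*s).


p = h / lambda
= 6.626e-34 / (582.6e-9)
= 6.626e-34 / 5.8260e-07
= 1.1373e-27 kg*m/s

1.1373e-27


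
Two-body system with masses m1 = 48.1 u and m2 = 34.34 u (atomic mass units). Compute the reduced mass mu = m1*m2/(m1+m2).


mu = m1 * m2 / (m1 + m2)
= 48.1 * 34.34 / (48.1 + 34.34)
= 1651.754 / 82.44
= 20.0358 u

20.0358


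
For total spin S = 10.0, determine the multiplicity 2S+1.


Spin multiplicity = 2S + 1
= 2 * 10.0 + 1
= 20.0 + 1
= 21

21


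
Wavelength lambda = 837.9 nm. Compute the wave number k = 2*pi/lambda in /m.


k = 2 * pi / lambda
= 6.2832 / (837.9e-9)
= 6.2832 / 8.3790e-07
= 7.4987e+06 /m

7.4987e+06


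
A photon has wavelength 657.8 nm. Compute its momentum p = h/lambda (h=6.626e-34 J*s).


p = h / lambda
= 6.626e-34 / (657.8e-9)
= 6.626e-34 / 6.5780e-07
= 1.0073e-27 kg*m/s

1.0073e-27


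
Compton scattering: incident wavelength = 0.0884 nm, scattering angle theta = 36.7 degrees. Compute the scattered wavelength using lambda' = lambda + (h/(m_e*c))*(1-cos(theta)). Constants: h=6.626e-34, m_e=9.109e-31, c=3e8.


Compton wavelength: h/(m_e*c) = 2.4247e-12 m
d_lambda = 2.4247e-12 * (1 - cos(36.7 deg))
= 2.4247e-12 * 0.198224
= 4.8064e-13 m = 0.000481 nm
lambda' = 0.0884 + 0.000481
= 0.088881 nm

0.088881


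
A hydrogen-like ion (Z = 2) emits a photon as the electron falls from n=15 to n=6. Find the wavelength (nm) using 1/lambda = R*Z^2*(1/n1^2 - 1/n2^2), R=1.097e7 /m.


1/lambda = R * Z^2 * (1/n1^2 - 1/n2^2)
= 1.097e7 * 2^2 * (1/6^2 - 1/15^2)
= 1.097e7 * 4 * (0.027778 - 0.004444)
= 1.0239e+06 /m
lambda = 1 / 1.0239e+06
= 976.6897 nm

976.6897


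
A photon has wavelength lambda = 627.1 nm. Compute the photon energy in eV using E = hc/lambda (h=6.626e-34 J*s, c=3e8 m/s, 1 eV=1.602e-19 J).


E = hc / lambda
= (6.626e-34)(3e8) / (627.1e-9)
= 1.9878e-25 / 6.2710e-07
= 3.1698e-19 J
Converting to eV: 3.1698e-19 / 1.602e-19
= 1.9787 eV

1.9787


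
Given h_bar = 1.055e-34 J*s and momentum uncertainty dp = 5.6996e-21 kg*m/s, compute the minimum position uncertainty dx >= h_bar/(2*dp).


dx = h_bar / (2 * dp)
= 1.055e-34 / (2 * 5.6996e-21)
= 1.055e-34 / 1.1399e-20
= 9.2550e-15 m

9.2550e-15


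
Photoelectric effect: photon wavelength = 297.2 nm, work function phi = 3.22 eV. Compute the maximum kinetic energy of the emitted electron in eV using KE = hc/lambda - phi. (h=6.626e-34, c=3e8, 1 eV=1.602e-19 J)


E_photon = hc / lambda
= (6.626e-34)(3e8) / (297.2e-9)
= 6.6884e-19 J
= 4.175 eV
KE = E_photon - phi
= 4.175 - 3.22
= 0.955 eV

0.955


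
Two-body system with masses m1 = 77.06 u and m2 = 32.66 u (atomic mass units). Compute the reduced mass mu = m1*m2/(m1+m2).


mu = m1 * m2 / (m1 + m2)
= 77.06 * 32.66 / (77.06 + 32.66)
= 2516.7796 / 109.72
= 22.9382 u

22.9382


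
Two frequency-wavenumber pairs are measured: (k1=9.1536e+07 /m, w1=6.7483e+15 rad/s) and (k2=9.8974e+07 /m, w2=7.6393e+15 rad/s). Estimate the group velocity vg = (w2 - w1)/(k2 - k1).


vg = (w2 - w1) / (k2 - k1)
= (7.6393e+15 - 6.7483e+15) / (9.8974e+07 - 9.1536e+07)
= 8.9100e+14 / 7.4380e+06
= 1.1979e+08 m/s

1.1979e+08


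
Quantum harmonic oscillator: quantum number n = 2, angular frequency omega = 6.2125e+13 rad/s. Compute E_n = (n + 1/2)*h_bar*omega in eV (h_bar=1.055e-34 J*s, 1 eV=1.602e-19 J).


E = (n + 1/2) * h_bar * omega
= (2 + 0.5) * 1.055e-34 * 6.2125e+13
= 2.5 * 6.5542e-21
= 1.6385e-20 J
= 0.1023 eV

0.1023


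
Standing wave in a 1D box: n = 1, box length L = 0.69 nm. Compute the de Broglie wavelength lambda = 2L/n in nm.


lambda = 2L / n
= 2 * 0.69 / 1
= 1.38 / 1
= 1.38 nm

1.38


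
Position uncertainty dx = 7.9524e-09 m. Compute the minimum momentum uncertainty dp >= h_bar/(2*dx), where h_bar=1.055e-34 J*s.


dp = h_bar / (2 * dx)
= 1.055e-34 / (2 * 7.9524e-09)
= 1.055e-34 / 1.5905e-08
= 6.6332e-27 kg*m/s

6.6332e-27


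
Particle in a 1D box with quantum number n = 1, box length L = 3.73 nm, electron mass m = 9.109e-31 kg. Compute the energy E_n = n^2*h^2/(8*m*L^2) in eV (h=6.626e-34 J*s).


E = n^2 * h^2 / (8 * m * L^2)
= 1^2 * (6.626e-34)^2 / (8 * 9.109e-31 * (3.73e-9)^2)
= 1 * 4.3904e-67 / (8 * 9.109e-31 * 1.3913e-17)
= 4.3304e-21 J
= 0.027 eV

0.027


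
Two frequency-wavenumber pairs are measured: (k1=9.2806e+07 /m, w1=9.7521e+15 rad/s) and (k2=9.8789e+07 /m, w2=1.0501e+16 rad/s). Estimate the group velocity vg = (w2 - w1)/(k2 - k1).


vg = (w2 - w1) / (k2 - k1)
= (1.0501e+16 - 9.7521e+15) / (9.8789e+07 - 9.2806e+07)
= 7.4890e+14 / 5.9830e+06
= 1.2517e+08 m/s

1.2517e+08


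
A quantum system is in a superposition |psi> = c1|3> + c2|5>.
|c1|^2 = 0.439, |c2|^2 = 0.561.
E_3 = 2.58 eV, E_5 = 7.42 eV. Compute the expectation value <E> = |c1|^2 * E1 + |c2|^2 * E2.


<E> = |c1|^2 * E1 + |c2|^2 * E2
= 0.439 * 2.58 + 0.561 * 7.42
= 1.1326 + 4.1626
= 5.2952 eV

5.2952


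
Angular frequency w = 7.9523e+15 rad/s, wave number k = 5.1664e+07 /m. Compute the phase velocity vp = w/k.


vp = w / k
= 7.9523e+15 / 5.1664e+07
= 1.5392e+08 m/s

1.5392e+08


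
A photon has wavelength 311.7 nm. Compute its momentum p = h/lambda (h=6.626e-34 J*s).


p = h / lambda
= 6.626e-34 / (311.7e-9)
= 6.626e-34 / 3.1170e-07
= 2.1258e-27 kg*m/s

2.1258e-27


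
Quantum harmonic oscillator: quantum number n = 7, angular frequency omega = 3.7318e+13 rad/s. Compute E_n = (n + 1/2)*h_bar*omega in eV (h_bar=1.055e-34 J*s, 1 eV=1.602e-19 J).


E = (n + 1/2) * h_bar * omega
= (7 + 0.5) * 1.055e-34 * 3.7318e+13
= 7.5 * 3.9370e-21
= 2.9528e-20 J
= 0.1843 eV

0.1843


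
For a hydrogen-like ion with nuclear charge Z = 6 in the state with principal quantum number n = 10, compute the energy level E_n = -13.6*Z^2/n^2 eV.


E_n = -13.6 * Z^2 / n^2
= -13.6 * 6^2 / 10^2
= -13.6 * 36 / 100
= -4.896 eV

-4.896


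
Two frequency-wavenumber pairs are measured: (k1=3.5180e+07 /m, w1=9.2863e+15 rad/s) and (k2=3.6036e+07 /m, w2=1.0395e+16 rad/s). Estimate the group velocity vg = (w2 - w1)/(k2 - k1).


vg = (w2 - w1) / (k2 - k1)
= (1.0395e+16 - 9.2863e+15) / (3.6036e+07 - 3.5180e+07)
= 1.1087e+15 / 8.5600e+05
= 1.2952e+09 m/s

1.2952e+09


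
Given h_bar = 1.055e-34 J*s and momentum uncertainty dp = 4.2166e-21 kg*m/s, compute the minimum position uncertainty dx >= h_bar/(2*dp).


dx = h_bar / (2 * dp)
= 1.055e-34 / (2 * 4.2166e-21)
= 1.055e-34 / 8.4332e-21
= 1.2510e-14 m

1.2510e-14


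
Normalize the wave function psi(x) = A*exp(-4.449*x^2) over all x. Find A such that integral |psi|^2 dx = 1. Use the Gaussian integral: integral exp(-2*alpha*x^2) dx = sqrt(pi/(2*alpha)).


integral |psi|^2 dx = A^2 * sqrt(pi/(2*alpha)) = 1
A^2 = sqrt(2*alpha/pi)
= sqrt(2 * 4.449 / pi)
= 1.68295
A = sqrt(1.68295)
= 1.2973

1.2973


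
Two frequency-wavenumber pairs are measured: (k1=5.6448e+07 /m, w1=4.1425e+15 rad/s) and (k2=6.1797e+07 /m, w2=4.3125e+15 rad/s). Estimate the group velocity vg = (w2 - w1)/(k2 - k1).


vg = (w2 - w1) / (k2 - k1)
= (4.3125e+15 - 4.1425e+15) / (6.1797e+07 - 5.6448e+07)
= 1.7000e+14 / 5.3490e+06
= 3.1782e+07 m/s

3.1782e+07


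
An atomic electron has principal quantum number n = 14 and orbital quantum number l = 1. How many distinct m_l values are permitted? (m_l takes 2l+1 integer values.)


m_l ranges from -l to +l in integer steps
So m_l goes from -1 to +1
Count = 2l + 1 = 2*1 + 1
= 3

3


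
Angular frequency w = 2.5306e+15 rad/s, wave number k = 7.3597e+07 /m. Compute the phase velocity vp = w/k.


vp = w / k
= 2.5306e+15 / 7.3597e+07
= 3.4385e+07 m/s

3.4385e+07


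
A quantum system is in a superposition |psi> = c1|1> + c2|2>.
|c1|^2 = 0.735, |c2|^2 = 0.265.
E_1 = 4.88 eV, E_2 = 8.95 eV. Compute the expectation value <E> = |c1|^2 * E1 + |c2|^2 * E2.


<E> = |c1|^2 * E1 + |c2|^2 * E2
= 0.735 * 4.88 + 0.265 * 8.95
= 3.5868 + 2.3718
= 5.9585 eV

5.9585


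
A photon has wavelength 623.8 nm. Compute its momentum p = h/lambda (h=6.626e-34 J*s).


p = h / lambda
= 6.626e-34 / (623.8e-9)
= 6.626e-34 / 6.2380e-07
= 1.0622e-27 kg*m/s

1.0622e-27


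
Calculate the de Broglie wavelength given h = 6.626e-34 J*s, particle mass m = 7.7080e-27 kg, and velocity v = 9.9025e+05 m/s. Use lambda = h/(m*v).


lambda = h / (m * v)
= 6.626e-34 / (7.7080e-27 * 9.9025e+05)
= 6.626e-34 / 7.6328e-21
= 8.6809e-14 m

8.6809e-14


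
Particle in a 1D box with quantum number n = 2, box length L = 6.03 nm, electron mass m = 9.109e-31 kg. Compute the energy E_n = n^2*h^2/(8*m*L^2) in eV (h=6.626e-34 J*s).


E = n^2 * h^2 / (8 * m * L^2)
= 2^2 * (6.626e-34)^2 / (8 * 9.109e-31 * (6.03e-9)^2)
= 4 * 4.3904e-67 / (8 * 9.109e-31 * 3.6361e-17)
= 6.6278e-21 J
= 0.0414 eV

0.0414


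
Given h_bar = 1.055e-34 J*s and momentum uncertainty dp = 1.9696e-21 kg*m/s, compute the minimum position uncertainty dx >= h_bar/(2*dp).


dx = h_bar / (2 * dp)
= 1.055e-34 / (2 * 1.9696e-21)
= 1.055e-34 / 3.9392e-21
= 2.6782e-14 m

2.6782e-14


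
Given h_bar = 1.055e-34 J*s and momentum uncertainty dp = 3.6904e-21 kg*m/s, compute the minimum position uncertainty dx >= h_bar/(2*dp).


dx = h_bar / (2 * dp)
= 1.055e-34 / (2 * 3.6904e-21)
= 1.055e-34 / 7.3808e-21
= 1.4294e-14 m

1.4294e-14


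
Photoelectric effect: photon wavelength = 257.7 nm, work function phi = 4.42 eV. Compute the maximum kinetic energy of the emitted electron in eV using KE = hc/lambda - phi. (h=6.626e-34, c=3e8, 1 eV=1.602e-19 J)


E_photon = hc / lambda
= (6.626e-34)(3e8) / (257.7e-9)
= 7.7136e-19 J
= 4.815 eV
KE = E_photon - phi
= 4.815 - 4.42
= 0.395 eV

0.395


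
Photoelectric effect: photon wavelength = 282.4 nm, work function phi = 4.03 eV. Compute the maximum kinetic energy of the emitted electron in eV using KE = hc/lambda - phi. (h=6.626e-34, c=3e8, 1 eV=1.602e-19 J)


E_photon = hc / lambda
= (6.626e-34)(3e8) / (282.4e-9)
= 7.0390e-19 J
= 4.3939 eV
KE = E_photon - phi
= 4.3939 - 4.03
= 0.3639 eV

0.3639


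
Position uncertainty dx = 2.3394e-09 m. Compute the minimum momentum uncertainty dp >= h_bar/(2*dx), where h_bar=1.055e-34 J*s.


dp = h_bar / (2 * dx)
= 1.055e-34 / (2 * 2.3394e-09)
= 1.055e-34 / 4.6788e-09
= 2.2549e-26 kg*m/s

2.2549e-26


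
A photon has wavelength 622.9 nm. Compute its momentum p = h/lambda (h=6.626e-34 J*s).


p = h / lambda
= 6.626e-34 / (622.9e-9)
= 6.626e-34 / 6.2290e-07
= 1.0637e-27 kg*m/s

1.0637e-27


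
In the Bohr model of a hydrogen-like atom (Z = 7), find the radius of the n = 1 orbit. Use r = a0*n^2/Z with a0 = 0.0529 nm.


r = a0 * n^2 / Z
= 0.0529 * 1^2 / 7
= 0.0529 * 1 / 7
= 0.0076 nm

0.0076


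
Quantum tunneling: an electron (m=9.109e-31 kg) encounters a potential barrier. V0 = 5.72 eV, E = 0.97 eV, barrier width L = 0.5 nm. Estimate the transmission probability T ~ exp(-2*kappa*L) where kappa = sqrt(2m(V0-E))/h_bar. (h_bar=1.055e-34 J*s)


V0 - E = 4.75 eV = 7.6095e-19 J
kappa = sqrt(2 * m * (V0-E)) / h_bar
= sqrt(2 * 9.109e-31 * 7.6095e-19) / 1.055e-34
= 1.1160e+10 /m
2*kappa*L = 2 * 1.1160e+10 * 0.5e-9
= 11.1603
T = exp(-11.1603) = 1.422795e-05

1.422795e-05


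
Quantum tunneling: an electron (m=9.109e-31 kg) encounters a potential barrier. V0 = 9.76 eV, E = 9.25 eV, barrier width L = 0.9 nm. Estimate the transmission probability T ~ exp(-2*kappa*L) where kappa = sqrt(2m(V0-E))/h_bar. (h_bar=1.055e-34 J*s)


V0 - E = 0.51 eV = 8.1702e-20 J
kappa = sqrt(2 * m * (V0-E)) / h_bar
= sqrt(2 * 9.109e-31 * 8.1702e-20) / 1.055e-34
= 3.6569e+09 /m
2*kappa*L = 2 * 3.6569e+09 * 0.9e-9
= 6.5824
T = exp(-6.5824) = 1.384471e-03

1.384471e-03


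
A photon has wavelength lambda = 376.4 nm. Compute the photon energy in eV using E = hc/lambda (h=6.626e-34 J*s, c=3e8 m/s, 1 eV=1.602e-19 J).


E = hc / lambda
= (6.626e-34)(3e8) / (376.4e-9)
= 1.9878e-25 / 3.7640e-07
= 5.2811e-19 J
Converting to eV: 5.2811e-19 / 1.602e-19
= 3.2966 eV

3.2966


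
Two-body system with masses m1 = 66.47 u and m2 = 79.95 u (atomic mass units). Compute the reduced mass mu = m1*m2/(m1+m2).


mu = m1 * m2 / (m1 + m2)
= 66.47 * 79.95 / (66.47 + 79.95)
= 5314.2765 / 146.42
= 36.2947 u

36.2947


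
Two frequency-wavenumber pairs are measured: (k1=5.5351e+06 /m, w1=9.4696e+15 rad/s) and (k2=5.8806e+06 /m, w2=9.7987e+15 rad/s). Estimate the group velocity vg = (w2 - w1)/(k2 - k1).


vg = (w2 - w1) / (k2 - k1)
= (9.7987e+15 - 9.4696e+15) / (5.8806e+06 - 5.5351e+06)
= 3.2910e+14 / 3.4550e+05
= 9.5253e+08 m/s

9.5253e+08


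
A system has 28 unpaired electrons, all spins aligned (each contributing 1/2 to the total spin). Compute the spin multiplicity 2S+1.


Total spin S = N * (1/2) = 28 * 0.5 = 14.0
Spin multiplicity = 2S + 1
= 2 * 14.0 + 1
= 29

29


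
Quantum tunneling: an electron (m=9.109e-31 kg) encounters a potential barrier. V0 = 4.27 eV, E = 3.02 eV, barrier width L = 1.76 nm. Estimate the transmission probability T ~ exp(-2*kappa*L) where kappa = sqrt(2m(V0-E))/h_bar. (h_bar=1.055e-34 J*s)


V0 - E = 1.25 eV = 2.0025e-19 J
kappa = sqrt(2 * m * (V0-E)) / h_bar
= sqrt(2 * 9.109e-31 * 2.0025e-19) / 1.055e-34
= 5.7251e+09 /m
2*kappa*L = 2 * 5.7251e+09 * 1.76e-9
= 20.1524
T = exp(-20.1524) = 1.769795e-09

1.769795e-09


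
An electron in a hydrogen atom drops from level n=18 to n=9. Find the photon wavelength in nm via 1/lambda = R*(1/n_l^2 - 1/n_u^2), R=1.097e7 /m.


1/lambda = R * (1/n_l^2 - 1/n_u^2)
= 1.097e7 * (1/9^2 - 1/18^2)
= 1.097e7 * (0.012346 - 0.003086)
= 1.097e7 * 0.009259
= 1.0157e+05 /m
lambda = 1 / 1.0157e+05 = 9845.0319 nm

9845.0319


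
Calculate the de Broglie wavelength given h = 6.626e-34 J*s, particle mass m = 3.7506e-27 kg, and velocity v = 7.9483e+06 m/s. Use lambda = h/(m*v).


lambda = h / (m * v)
= 6.626e-34 / (3.7506e-27 * 7.9483e+06)
= 6.626e-34 / 2.9811e-20
= 2.2227e-14 m

2.2227e-14


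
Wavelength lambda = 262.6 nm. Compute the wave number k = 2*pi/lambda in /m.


k = 2 * pi / lambda
= 6.2832 / (262.6e-9)
= 6.2832 / 2.6260e-07
= 2.3927e+07 /m

2.3927e+07


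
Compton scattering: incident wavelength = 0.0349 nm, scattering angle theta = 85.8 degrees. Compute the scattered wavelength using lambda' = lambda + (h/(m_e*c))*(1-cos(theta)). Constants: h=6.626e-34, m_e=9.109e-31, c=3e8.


Compton wavelength: h/(m_e*c) = 2.4247e-12 m
d_lambda = 2.4247e-12 * (1 - cos(85.8 deg))
= 2.4247e-12 * 0.926762
= 2.2471e-12 m = 0.002247 nm
lambda' = 0.0349 + 0.002247
= 0.037147 nm

0.037147


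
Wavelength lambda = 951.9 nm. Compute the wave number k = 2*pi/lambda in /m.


k = 2 * pi / lambda
= 6.2832 / (951.9e-9)
= 6.2832 / 9.5190e-07
= 6.6007e+06 /m

6.6007e+06


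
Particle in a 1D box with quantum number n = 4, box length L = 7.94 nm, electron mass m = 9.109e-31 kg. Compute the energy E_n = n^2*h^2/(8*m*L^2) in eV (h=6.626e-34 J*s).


E = n^2 * h^2 / (8 * m * L^2)
= 4^2 * (6.626e-34)^2 / (8 * 9.109e-31 * (7.94e-9)^2)
= 16 * 4.3904e-67 / (8 * 9.109e-31 * 6.3044e-17)
= 1.5290e-20 J
= 0.0954 eV

0.0954


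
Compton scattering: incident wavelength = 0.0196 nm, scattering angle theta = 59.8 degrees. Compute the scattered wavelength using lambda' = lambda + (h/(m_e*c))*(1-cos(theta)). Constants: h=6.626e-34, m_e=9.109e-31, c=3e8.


Compton wavelength: h/(m_e*c) = 2.4247e-12 m
d_lambda = 2.4247e-12 * (1 - cos(59.8 deg))
= 2.4247e-12 * 0.49698
= 1.2050e-12 m = 0.001205 nm
lambda' = 0.0196 + 0.001205
= 0.020805 nm

0.020805


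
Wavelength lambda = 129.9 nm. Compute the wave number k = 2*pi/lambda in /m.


k = 2 * pi / lambda
= 6.2832 / (129.9e-9)
= 6.2832 / 1.2990e-07
= 4.8369e+07 /m

4.8369e+07


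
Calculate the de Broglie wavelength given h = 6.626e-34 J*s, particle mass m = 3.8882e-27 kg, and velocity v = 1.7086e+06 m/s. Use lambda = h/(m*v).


lambda = h / (m * v)
= 6.626e-34 / (3.8882e-27 * 1.7086e+06)
= 6.626e-34 / 6.6434e-21
= 9.9738e-14 m

9.9738e-14


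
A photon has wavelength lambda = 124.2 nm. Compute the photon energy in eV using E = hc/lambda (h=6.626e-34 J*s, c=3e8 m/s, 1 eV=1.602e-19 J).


E = hc / lambda
= (6.626e-34)(3e8) / (124.2e-9)
= 1.9878e-25 / 1.2420e-07
= 1.6005e-18 J
Converting to eV: 1.6005e-18 / 1.602e-19
= 9.9905 eV

9.9905
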